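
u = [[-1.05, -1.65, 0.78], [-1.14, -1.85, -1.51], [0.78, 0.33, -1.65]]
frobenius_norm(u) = 3.86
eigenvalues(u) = [(0.34+0j), (-2.44+0.64j), (-2.44-0.64j)]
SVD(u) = [[-0.6, 0.45, 0.66], [-0.79, -0.47, -0.39], [0.14, -0.76, 0.64]] @ diag([3.0228652552903976, 2.3765636709983373, 0.29938397760907953]) @ [[0.54,0.82,0.17], [-0.22,-0.05,0.97], [0.81,-0.56,0.15]]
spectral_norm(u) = 3.02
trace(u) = -4.55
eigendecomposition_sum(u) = [[(0.2-0j), (-0.13+0j), 0.17+0.00j],[(-0.14+0j), (0.09+0j), -0.12+0.00j],[0.06-0.00j, (-0.03+0j), 0.05+0.00j]] + [[-0.63-0.37j,-0.76-1.06j,0.30-1.41j], [-0.50+0.20j,(-0.97-0.03j),-0.69-0.82j], [(0.36+0.57j),(0.18+1.2j),(-0.85+1.04j)]] + [[-0.63+0.37j, (-0.76+1.06j), (0.3+1.41j)], [-0.50-0.20j, (-0.97+0.03j), (-0.69+0.82j)], [0.36-0.57j, (0.18-1.2j), -0.85-1.04j]]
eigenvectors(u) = [[-0.80+0.00j,(0.64+0j),0.64-0.00j], [(0.57+0j),0.29-0.38j,0.29+0.38j], [-0.22+0.00j,(-0.53-0.27j),-0.53+0.27j]]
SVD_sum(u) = [[-0.97, -1.48, -0.3], [-1.29, -1.97, -0.4], [0.23, 0.35, 0.07]] + [[-0.24, -0.05, 1.05], [0.25, 0.06, -1.10], [0.4, 0.09, -1.75]] + [[0.16,-0.11,0.03], [-0.09,0.07,-0.02], [0.16,-0.11,0.03]]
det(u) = 2.15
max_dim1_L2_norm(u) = 2.65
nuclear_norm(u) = 5.70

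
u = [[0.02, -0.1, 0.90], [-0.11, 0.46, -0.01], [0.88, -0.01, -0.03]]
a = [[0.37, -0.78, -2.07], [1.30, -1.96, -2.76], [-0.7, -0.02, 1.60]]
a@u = [[-1.73, -0.38, 0.4], [-2.19, -1.0, 1.27], [1.40, 0.04, -0.68]]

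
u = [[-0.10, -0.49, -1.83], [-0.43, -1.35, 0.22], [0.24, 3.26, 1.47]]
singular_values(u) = [3.97, 1.64, 0.29]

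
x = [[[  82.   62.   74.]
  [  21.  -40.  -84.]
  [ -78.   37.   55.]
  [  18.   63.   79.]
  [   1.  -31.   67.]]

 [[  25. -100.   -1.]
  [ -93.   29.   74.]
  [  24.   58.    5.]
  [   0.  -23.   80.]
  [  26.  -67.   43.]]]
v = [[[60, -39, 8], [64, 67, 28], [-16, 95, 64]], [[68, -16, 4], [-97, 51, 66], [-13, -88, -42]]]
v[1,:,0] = [68, -97, -13]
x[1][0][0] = 25.0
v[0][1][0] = 64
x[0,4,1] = -31.0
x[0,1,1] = -40.0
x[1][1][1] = 29.0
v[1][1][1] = 51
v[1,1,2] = 66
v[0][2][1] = 95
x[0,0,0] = 82.0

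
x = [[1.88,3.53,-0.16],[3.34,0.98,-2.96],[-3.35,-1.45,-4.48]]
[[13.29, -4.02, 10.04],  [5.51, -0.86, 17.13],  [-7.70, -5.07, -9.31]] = x @ [[0.73,  1.02,  3.95], [3.38,  -1.64,  0.69], [0.08,  0.90,  -1.10]]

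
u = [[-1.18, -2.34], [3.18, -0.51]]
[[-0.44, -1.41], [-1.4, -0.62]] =u@[[-0.38, -0.09],[0.38, 0.65]]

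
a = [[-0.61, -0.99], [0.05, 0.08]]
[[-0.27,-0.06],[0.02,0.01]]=a@[[-0.05, -0.01], [0.3, 0.07]]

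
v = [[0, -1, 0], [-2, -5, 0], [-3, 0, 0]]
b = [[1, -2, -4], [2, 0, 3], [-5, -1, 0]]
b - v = [[1, -1, -4], [4, 5, 3], [-2, -1, 0]]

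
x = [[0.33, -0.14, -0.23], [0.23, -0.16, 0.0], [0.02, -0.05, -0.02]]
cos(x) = [[0.96, 0.01, 0.04], [-0.02, 1.00, 0.03], [0.0, -0.00, 1.00]]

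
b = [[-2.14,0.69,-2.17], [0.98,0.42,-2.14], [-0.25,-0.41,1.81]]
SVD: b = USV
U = [[-0.74, 0.66, 0.15], [-0.49, -0.68, 0.54], [0.46, 0.33, 0.83]]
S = [3.74, 2.24, 0.0]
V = [[0.26, -0.24, 0.93], [-0.96, 0.02, 0.27], [-0.08, -0.97, -0.23]]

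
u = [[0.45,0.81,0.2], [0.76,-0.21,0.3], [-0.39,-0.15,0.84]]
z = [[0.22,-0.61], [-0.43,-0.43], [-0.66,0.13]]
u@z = [[-0.38, -0.60], [0.06, -0.33], [-0.58, 0.41]]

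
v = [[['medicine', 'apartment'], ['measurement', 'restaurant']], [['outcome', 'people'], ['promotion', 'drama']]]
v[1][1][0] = 'promotion'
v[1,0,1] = 'people'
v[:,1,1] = ['restaurant', 'drama']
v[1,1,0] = 'promotion'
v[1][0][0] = 'outcome'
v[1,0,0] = 'outcome'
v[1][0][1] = 'people'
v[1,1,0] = 'promotion'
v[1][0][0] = 'outcome'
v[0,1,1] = 'restaurant'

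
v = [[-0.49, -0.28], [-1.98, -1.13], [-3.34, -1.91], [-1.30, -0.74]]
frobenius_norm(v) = 4.75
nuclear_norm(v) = 4.75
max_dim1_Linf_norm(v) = 3.34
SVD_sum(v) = [[-0.49, -0.28], [-1.98, -1.13], [-3.34, -1.91], [-1.3, -0.74]] + [[0.00, -0.0], [-0.0, 0.00], [0.0, -0.0], [-0.00, 0.00]]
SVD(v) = [[-0.12, 0.01],[-0.48, -0.35],[-0.81, 0.51],[-0.31, -0.78]] @ diag([4.749430587714223, 0.0030153746906068125]) @ [[0.87, 0.5], [0.5, -0.87]]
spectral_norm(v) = 4.75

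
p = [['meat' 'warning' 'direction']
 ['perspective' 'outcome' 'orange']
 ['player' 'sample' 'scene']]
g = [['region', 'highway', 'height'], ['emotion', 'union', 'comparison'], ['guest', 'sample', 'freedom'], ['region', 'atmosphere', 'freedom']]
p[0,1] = 'warning'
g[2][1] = 'sample'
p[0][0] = 'meat'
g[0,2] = 'height'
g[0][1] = 'highway'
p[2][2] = 'scene'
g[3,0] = 'region'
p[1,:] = ['perspective', 'outcome', 'orange']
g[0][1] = 'highway'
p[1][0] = 'perspective'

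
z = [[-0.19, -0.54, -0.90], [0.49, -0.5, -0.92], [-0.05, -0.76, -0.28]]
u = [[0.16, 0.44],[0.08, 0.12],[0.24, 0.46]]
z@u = [[-0.29, -0.56], [-0.18, -0.27], [-0.14, -0.24]]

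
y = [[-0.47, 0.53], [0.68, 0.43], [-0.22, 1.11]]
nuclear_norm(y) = 2.15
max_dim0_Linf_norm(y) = 1.11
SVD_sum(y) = [[-0.12, 0.60], [-0.06, 0.28], [-0.22, 1.11]] + [[-0.35,-0.07], [0.74,0.15], [0.00,0.0]]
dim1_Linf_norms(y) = [0.53, 0.68, 1.11]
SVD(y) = [[-0.46, 0.43], [-0.22, -0.90], [-0.86, -0.0]] @ diag([1.3183352446247836, 0.8316202154710478]) @ [[0.20, -0.98], [-0.98, -0.2]]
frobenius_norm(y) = 1.56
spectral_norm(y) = 1.32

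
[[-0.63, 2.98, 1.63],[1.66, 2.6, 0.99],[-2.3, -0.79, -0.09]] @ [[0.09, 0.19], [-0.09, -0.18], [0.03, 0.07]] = [[-0.28, -0.54], [-0.05, -0.08], [-0.14, -0.3]]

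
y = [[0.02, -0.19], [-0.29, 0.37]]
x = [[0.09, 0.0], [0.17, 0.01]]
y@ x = [[-0.03,-0.00],  [0.04,0.0]]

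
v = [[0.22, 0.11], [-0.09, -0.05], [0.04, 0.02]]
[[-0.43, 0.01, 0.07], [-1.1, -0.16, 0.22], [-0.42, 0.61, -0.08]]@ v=[[-0.09, -0.05], [-0.22, -0.11], [-0.15, -0.08]]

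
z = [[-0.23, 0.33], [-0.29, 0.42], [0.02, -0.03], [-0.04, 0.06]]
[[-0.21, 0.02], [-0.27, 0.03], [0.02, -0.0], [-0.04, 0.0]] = z @[[0.68,  0.11], [-0.17,  0.14]]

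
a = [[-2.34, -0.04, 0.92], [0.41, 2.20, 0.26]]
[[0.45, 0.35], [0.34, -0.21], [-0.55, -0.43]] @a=[[-0.91,0.75,0.5], [-0.88,-0.48,0.26], [1.11,-0.92,-0.62]]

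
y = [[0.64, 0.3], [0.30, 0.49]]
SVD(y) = [[-0.79, -0.62],[-0.62, 0.79]] @ diag([0.8742329219213246, 0.2557670780786754]) @ [[-0.79, -0.62], [-0.62, 0.79]]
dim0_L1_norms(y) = [0.94, 0.79]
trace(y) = 1.13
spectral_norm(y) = 0.87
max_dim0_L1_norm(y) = 0.94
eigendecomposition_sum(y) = [[0.54, 0.42], [0.42, 0.33]] + [[0.1, -0.12], [-0.12, 0.16]]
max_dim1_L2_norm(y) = 0.71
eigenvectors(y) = [[0.79,-0.62], [0.62,0.79]]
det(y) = 0.22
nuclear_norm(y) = 1.13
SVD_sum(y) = [[0.54,  0.42], [0.42,  0.33]] + [[0.10, -0.12],  [-0.12, 0.16]]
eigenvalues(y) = [0.87, 0.26]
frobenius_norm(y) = 0.91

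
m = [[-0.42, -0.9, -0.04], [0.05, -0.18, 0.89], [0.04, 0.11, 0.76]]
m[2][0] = 0.036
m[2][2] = 0.758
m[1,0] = 0.053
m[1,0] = 0.053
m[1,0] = 0.053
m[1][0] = 0.053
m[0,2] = -0.042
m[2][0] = 0.036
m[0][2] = -0.042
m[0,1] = -0.9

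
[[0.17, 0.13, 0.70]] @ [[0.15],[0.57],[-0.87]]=[[-0.51]]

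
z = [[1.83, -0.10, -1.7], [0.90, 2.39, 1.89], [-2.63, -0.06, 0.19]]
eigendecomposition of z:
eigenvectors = [[0.41, -0.67, 0.03], [-0.50, 0.49, 1.0], [0.76, 0.56, -0.07]]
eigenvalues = [-1.19, 3.31, 2.29]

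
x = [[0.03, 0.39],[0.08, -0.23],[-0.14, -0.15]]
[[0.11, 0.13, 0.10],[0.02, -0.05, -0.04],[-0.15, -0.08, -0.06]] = x @ [[0.85, 0.27, 0.21], [0.22, 0.31, 0.23]]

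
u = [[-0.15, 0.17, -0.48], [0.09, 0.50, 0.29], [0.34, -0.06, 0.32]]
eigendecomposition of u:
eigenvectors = [[(-0.75+0j),(-0.75-0j),(-0.21+0j)], [(0.1-0.24j),0.10+0.24j,(-0.98+0j)], [(0.38+0.47j),0.38-0.47j,(-0.05+0j)]]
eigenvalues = [(0.07+0.35j), (0.07-0.35j), (0.53+0j)]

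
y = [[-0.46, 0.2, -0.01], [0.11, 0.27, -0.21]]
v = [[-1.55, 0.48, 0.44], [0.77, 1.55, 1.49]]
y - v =[[1.09, -0.28, -0.45], [-0.66, -1.28, -1.7]]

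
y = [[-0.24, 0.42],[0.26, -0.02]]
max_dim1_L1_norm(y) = 0.66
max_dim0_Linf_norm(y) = 0.42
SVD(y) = [[-0.94,  0.35], [0.35,  0.94]] @ diag([0.5099947429288503, 0.20470799247937527]) @ [[0.62, -0.79], [0.79, 0.62]]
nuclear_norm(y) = 0.71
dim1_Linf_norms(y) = [0.42, 0.26]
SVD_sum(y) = [[-0.30, 0.38],[0.11, -0.14]] + [[0.06,0.04], [0.15,0.12]]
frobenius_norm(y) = 0.55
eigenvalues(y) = [-0.48, 0.22]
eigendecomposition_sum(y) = [[-0.31,  0.29],  [0.18,  -0.16]] + [[0.07, 0.13], [0.08, 0.14]]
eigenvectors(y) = [[-0.87, -0.68],[0.49, -0.74]]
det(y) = -0.10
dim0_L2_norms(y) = [0.35, 0.42]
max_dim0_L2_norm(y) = 0.42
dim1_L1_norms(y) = [0.66, 0.28]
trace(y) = -0.26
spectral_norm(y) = 0.51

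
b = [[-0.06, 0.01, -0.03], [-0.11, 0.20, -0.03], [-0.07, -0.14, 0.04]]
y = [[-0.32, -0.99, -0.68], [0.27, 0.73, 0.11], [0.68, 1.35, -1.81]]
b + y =[[-0.38, -0.98, -0.71], [0.16, 0.93, 0.08], [0.61, 1.21, -1.77]]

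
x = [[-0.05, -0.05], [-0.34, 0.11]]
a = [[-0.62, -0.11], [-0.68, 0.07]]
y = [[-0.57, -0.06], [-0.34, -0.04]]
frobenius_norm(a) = 0.93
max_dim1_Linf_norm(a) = 0.68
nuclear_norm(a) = 1.05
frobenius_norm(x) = 0.36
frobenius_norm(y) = 0.67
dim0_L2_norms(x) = [0.34, 0.12]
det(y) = 0.00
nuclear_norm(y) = 0.67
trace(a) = -0.55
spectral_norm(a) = 0.92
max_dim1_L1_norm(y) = 0.63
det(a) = -0.12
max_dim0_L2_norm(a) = 0.92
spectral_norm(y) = 0.67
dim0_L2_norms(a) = [0.92, 0.13]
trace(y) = -0.61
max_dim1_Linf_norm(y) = 0.57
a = x + y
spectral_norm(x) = 0.36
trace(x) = 0.06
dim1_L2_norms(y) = [0.57, 0.34]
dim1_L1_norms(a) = [0.73, 0.75]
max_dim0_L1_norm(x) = 0.39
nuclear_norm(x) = 0.42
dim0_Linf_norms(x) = [0.34, 0.11]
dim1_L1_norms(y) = [0.63, 0.38]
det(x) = -0.02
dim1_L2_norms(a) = [0.63, 0.68]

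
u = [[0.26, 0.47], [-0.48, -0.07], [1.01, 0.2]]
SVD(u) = [[-0.32, -0.94], [0.4, -0.19], [-0.86, 0.27]] @ diag([1.195086567951254, 0.3945479629937189]) @ [[-0.96, -0.29], [0.29, -0.96]]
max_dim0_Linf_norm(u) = 1.01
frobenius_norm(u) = 1.26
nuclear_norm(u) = 1.59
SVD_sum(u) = [[0.37, 0.11], [-0.46, -0.14], [0.98, 0.3]] + [[-0.11, 0.36], [-0.02, 0.07], [0.03, -0.10]]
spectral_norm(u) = 1.20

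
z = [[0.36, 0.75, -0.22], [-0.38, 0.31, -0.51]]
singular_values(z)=[0.93, 0.62]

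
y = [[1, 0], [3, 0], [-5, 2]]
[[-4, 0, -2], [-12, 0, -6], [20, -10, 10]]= y @ [[-4, 0, -2], [0, -5, 0]]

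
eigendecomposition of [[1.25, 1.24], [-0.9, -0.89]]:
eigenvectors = [[0.81, -0.71], [-0.59, 0.71]]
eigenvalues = [0.35, 0.01]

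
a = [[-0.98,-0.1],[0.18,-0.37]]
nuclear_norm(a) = 1.38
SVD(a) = [[-0.99, 0.17], [0.17, 0.99]] @ diag([0.9969774187406794, 0.3817538821297985]) @ [[1.00, 0.04], [0.04, -1.0]]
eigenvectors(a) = [[-0.95, 0.17],[0.30, -0.99]]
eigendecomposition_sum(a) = [[-1.0, -0.17],[0.31, 0.05]] + [[0.02, 0.07], [-0.13, -0.42]]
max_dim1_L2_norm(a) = 0.99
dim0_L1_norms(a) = [1.16, 0.47]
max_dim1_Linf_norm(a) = 0.98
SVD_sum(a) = [[-0.98, -0.04], [0.17, 0.01]] + [[0.0, -0.06], [0.01, -0.38]]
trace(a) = -1.35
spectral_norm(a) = 1.00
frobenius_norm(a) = 1.07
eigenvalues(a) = [-0.95, -0.4]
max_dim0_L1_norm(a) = 1.16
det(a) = 0.38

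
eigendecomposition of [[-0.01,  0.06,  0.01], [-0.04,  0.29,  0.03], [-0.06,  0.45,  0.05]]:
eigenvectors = [[-0.12, -0.96, 0.52], [-0.53, -0.15, -0.02], [-0.84, 0.22, 0.86]]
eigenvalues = [0.33, -0.0, 0.0]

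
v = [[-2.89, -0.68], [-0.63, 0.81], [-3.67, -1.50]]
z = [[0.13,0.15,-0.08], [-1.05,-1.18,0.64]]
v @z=[[0.34, 0.37, -0.2], [-0.93, -1.05, 0.57], [1.1, 1.22, -0.67]]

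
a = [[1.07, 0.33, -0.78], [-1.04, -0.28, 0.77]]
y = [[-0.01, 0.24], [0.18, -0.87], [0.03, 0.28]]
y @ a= [[-0.26, -0.07, 0.19], [1.10, 0.3, -0.81], [-0.26, -0.07, 0.19]]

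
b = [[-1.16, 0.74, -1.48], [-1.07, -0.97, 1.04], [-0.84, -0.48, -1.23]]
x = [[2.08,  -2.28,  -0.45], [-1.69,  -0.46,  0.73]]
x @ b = [[0.40, 3.97, -4.90], [1.84, -1.15, 1.12]]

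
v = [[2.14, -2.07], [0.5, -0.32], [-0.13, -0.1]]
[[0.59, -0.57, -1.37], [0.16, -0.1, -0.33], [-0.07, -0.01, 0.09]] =v @ [[0.43, -0.09, -0.68], [0.16, 0.18, -0.04]]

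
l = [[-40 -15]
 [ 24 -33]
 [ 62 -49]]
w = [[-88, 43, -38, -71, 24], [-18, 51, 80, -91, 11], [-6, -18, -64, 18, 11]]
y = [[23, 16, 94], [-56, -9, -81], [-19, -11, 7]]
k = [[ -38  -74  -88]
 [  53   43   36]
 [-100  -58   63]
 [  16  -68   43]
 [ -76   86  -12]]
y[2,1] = -11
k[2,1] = -58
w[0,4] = 24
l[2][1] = -49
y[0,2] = 94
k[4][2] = -12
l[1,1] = -33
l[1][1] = -33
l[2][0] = 62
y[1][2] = -81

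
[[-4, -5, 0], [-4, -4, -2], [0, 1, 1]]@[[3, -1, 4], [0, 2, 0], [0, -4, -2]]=[[-12, -6, -16], [-12, 4, -12], [0, -2, -2]]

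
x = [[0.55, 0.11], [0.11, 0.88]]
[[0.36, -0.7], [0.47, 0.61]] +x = [[0.91, -0.59],[0.58, 1.49]]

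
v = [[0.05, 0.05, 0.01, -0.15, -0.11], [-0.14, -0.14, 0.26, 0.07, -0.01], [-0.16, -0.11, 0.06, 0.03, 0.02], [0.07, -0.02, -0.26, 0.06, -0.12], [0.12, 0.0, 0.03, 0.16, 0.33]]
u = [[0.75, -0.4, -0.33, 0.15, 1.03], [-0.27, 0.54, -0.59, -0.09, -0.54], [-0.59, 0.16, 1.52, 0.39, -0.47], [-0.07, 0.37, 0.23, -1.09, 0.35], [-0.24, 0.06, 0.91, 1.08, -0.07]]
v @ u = [[0.06,-0.05,-0.17,0.05,-0.02], [-0.22,0.05,0.53,0.01,-0.17], [-0.13,0.03,0.23,-0.00,-0.12], [0.24,-0.07,-0.50,-0.28,0.23], [-0.02,0.04,0.34,0.21,0.14]]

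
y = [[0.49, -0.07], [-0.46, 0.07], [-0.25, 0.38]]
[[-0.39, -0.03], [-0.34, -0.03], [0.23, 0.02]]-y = [[-0.88, 0.04], [0.12, -0.10], [0.48, -0.36]]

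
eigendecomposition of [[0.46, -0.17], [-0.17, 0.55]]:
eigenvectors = [[-0.79, 0.61], [-0.61, -0.79]]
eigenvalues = [0.33, 0.68]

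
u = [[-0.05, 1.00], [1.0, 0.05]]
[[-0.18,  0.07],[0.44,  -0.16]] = u @ [[0.45, -0.16], [-0.16, 0.06]]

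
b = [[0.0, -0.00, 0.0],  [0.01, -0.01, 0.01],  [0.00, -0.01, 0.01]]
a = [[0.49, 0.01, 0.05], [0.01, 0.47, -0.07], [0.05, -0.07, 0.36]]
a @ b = [[0.00, -0.00, 0.0], [0.00, -0.0, 0.0], [-0.00, -0.0, 0.0]]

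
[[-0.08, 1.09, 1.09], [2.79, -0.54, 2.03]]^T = [[-0.08,2.79], [1.09,-0.54], [1.09,2.03]]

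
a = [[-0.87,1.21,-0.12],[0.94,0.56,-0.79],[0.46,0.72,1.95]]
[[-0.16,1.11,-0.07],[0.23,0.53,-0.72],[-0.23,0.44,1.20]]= a @ [[0.15, -0.04, -0.14], [-0.04, 0.88, -0.09], [-0.14, -0.09, 0.68]]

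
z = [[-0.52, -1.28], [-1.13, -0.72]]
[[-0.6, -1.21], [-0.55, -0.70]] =z @ [[0.25,0.03],[0.37,0.93]]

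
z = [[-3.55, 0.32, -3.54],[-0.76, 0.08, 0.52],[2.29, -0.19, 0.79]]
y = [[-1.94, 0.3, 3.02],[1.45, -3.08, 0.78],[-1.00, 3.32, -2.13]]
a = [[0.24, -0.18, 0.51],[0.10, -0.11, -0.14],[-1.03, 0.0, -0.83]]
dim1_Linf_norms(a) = [0.51, 0.14, 1.03]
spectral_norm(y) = 5.30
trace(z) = -2.68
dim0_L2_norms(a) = [1.06, 0.21, 0.98]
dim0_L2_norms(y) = [2.62, 4.54, 3.78]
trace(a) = -0.70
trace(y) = -7.15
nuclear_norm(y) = 9.08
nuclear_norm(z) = 6.83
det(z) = 0.14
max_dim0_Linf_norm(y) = 3.32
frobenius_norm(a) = 1.46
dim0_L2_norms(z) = [4.29, 0.38, 3.66]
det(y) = -1.77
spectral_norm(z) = 5.50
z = y @ a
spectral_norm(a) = 1.42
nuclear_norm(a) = 1.90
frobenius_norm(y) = 6.46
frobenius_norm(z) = 5.66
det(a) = -0.08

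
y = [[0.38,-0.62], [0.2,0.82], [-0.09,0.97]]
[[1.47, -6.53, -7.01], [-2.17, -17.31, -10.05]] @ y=[[-0.12,-13.07], [-3.38,-22.6]]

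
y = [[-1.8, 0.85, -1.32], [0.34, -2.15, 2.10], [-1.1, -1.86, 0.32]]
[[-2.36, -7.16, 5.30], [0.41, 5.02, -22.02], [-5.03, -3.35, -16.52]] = y @ [[0.36,2.20,3.5], [3.05,1.03,5.96], [3.26,3.09,-4.95]]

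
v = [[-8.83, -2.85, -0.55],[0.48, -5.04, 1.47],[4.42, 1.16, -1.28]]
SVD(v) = [[-0.89, 0.14, 0.44], [-0.13, -0.99, 0.04], [0.44, -0.03, 0.9]] @ diag([10.41075824951988, 5.135081427176322, 1.397945423227446]) @ [[0.93, 0.36, -0.03], [-0.35, 0.89, -0.29], [0.08, -0.28, -0.96]]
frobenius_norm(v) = 11.69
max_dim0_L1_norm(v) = 13.73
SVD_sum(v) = [[-8.64, -3.3, 0.24], [-1.3, -0.49, 0.04], [4.27, 1.63, -0.12]] + [[-0.24, 0.62, -0.20], [1.77, -4.53, 1.48], [0.05, -0.12, 0.04]] + [[0.05,-0.17,-0.59], [0.00,-0.01,-0.05], [0.10,-0.35,-1.2]]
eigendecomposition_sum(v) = [[-7.78,-6.07,0.62],[-0.84,-0.66,0.07],[4.7,3.67,-0.37]] + [[0.41,-0.13,0.66], [-0.69,0.22,-1.10], [-1.59,0.51,-2.55]] + [[-1.46, 3.35, -1.82], [2.01, -4.6, 2.50], [1.32, -3.02, 1.64]]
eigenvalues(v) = [-8.81, -1.92, -4.43]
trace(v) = -15.15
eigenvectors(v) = [[0.85, 0.23, 0.52], [0.09, -0.39, -0.71], [-0.51, -0.89, -0.47]]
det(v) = -74.73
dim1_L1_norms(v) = [12.23, 6.99, 6.86]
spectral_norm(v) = 10.41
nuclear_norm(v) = 16.94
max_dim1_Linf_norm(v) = 8.83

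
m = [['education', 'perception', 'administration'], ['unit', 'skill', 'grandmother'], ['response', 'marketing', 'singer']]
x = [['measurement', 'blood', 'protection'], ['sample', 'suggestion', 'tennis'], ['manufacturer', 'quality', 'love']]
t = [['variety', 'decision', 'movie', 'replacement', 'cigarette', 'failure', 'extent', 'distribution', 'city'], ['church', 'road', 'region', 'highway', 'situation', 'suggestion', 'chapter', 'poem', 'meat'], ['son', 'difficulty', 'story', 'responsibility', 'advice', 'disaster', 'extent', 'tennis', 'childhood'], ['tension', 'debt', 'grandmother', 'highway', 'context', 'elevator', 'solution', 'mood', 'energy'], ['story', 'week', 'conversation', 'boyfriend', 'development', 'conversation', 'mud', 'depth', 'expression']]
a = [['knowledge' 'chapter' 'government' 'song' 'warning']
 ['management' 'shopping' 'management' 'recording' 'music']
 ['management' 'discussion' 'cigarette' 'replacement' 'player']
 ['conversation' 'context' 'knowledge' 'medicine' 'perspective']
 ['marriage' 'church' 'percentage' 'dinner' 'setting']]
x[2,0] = 'manufacturer'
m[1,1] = 'skill'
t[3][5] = 'elevator'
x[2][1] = 'quality'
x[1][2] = 'tennis'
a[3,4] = 'perspective'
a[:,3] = ['song', 'recording', 'replacement', 'medicine', 'dinner']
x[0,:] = ['measurement', 'blood', 'protection']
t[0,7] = 'distribution'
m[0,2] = 'administration'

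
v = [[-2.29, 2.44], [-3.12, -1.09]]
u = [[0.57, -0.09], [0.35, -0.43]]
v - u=[[-2.86, 2.53], [-3.47, -0.66]]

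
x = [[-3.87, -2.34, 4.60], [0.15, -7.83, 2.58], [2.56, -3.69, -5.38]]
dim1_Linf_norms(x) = [4.6, 7.83, 5.38]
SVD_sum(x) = [[-1.24,  -4.28,  2.82], [-1.81,  -6.25,  4.12], [0.11,  0.39,  -0.26]] + [[-1.64, 2.04, 2.38], [1.32, -1.65, -1.92], [3.21, -4.00, -4.66]] + [[-1.00, -0.11, -0.60], [0.63, 0.07, 0.38], [-0.77, -0.08, -0.46]]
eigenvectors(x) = [[-0.87+0.00j,  0.51-0.34j,  0.51+0.34j], [(-0.22+0j),  0.63+0.00j,  (0.63-0j)], [-0.44+0.00j,  0.06+0.47j,  0.06-0.47j]]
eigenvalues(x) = [(-2.16+0j), (-7.46+1.87j), (-7.46-1.87j)]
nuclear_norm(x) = 19.28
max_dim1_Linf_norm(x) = 7.83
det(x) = -127.55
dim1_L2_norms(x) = [6.45, 8.25, 7.01]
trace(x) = -17.08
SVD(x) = [[0.56, 0.43, -0.71], [0.82, -0.34, 0.45], [-0.05, -0.84, -0.55]] @ diag([9.342347676398926, 8.289901878177124, 1.6469568128760845]) @ [[-0.23, -0.81, 0.54], [-0.46, 0.58, 0.67], [0.85, 0.09, 0.51]]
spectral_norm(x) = 9.34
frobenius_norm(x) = 12.60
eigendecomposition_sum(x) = [[-1.89+0.00j, 1.67-0.00j, -1.37+0.00j], [-0.48+0.00j, (0.43-0j), -0.35+0.00j], [(-0.95+0j), 0.84-0.00j, (-0.69+0j)]] + [[(-0.99-2.03j), (-2.01+4.26j), 2.98+1.88j],  [0.32-2.28j, (-4.13+2.48j), 1.46+3.29j],  [1.76+0.02j, (-2.26-2.88j), (-2.35+1.42j)]] + [[(-0.99+2.03j), -2.01-4.26j, (2.98-1.88j)], [0.32+2.28j, -4.13-2.48j, 1.46-3.29j], [(1.76-0.02j), (-2.26+2.88j), -2.35-1.42j]]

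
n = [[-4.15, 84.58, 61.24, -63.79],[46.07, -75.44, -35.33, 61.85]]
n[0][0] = -4.15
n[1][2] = -35.33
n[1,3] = 61.85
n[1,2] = -35.33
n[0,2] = 61.24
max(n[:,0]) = 46.07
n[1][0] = 46.07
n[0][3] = -63.79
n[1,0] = 46.07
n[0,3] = -63.79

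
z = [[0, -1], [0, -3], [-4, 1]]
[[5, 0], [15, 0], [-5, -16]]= z@[[0, 4], [-5, 0]]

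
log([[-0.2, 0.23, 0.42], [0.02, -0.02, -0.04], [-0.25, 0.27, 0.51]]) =[[-7.45, 6.49, 5.68], [0.43, -7.69, -0.86], [-3.31, 6.56, 2.01]]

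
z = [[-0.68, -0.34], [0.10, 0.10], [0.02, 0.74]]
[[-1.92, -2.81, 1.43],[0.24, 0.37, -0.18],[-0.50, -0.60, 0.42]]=z @ [[3.20, 4.6, -2.42], [-0.76, -0.94, 0.63]]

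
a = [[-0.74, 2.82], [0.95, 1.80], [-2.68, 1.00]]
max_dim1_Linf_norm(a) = 2.82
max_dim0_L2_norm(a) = 3.49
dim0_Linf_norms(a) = [2.68, 2.82]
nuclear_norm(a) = 6.36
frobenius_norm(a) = 4.56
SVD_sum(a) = [[-1.4, 2.44], [-0.54, 0.94], [-1.10, 1.91]] + [[0.66, 0.38], [1.49, 0.86], [-1.58, -0.91]]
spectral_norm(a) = 3.73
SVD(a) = [[-0.75, -0.29], [-0.29, -0.66], [-0.59, 0.70]] @ diag([3.7349318126155002, 2.622057275330326]) @ [[0.50, -0.87], [-0.87, -0.5]]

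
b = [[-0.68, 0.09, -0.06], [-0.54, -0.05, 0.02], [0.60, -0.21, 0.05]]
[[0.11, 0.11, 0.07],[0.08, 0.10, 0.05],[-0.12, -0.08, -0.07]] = b @ [[-0.16, -0.18, -0.10],[0.15, -0.15, 0.04],[0.14, -0.03, 0.02]]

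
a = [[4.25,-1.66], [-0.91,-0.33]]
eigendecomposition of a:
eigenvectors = [[0.98, 0.32], [-0.18, 0.95]]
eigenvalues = [4.56, -0.64]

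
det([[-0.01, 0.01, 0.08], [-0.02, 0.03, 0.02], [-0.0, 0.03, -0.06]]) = -0.000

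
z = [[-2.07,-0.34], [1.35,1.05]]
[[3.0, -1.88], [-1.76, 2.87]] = z @ [[-1.49, 0.58], [0.24, 1.99]]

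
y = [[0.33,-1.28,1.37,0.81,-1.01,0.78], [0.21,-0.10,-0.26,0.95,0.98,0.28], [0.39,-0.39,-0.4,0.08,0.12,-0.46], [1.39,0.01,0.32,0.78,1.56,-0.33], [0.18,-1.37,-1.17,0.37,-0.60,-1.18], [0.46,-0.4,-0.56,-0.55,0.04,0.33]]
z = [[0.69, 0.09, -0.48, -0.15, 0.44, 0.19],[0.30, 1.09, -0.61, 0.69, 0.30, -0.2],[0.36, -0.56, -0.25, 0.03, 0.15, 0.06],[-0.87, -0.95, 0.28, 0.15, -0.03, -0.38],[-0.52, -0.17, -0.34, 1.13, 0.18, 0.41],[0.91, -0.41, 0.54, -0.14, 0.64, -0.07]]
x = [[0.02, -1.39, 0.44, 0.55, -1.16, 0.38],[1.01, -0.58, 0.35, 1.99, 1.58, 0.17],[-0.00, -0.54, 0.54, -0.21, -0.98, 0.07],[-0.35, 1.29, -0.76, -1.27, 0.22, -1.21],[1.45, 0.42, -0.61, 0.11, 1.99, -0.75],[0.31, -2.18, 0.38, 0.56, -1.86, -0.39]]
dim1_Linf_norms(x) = [1.39, 1.99, 0.98, 1.29, 1.99, 2.18]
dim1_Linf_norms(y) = [1.37, 0.98, 0.46, 1.56, 1.37, 0.56]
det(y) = 0.05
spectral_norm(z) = 1.95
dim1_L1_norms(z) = [2.04, 3.19, 1.41, 2.66, 2.75, 2.71]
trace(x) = 0.31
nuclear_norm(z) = 6.40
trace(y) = 0.34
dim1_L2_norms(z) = [0.98, 1.5, 0.73, 1.38, 1.38, 1.31]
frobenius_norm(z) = 3.05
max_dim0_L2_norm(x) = 3.5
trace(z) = 1.79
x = z @ y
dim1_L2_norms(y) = [2.43, 1.44, 0.83, 2.28, 2.27, 1.05]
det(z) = -0.33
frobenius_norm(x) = 5.92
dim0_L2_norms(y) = [1.58, 1.96, 1.97, 1.62, 2.19, 1.58]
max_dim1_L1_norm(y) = 5.58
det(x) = -0.01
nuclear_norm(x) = 10.64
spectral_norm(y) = 2.61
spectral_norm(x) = 4.39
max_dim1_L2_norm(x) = 2.99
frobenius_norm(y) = 4.49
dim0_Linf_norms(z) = [0.91, 1.09, 0.61, 1.13, 0.64, 0.41]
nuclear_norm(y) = 9.29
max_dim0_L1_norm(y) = 4.31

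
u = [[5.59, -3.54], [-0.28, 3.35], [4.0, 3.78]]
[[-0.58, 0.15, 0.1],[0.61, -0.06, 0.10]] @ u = [[-2.88, 2.93],  [3.83, -1.98]]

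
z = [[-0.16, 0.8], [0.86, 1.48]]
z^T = [[-0.16, 0.86],[0.8, 1.48]]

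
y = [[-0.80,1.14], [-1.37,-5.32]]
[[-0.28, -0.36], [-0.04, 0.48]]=y@[[0.26, 0.23], [-0.06, -0.15]]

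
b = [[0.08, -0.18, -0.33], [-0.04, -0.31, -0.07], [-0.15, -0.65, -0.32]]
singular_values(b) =[0.85, 0.25, 0.05]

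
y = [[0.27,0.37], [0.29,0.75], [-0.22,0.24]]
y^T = [[0.27, 0.29, -0.22],[0.37, 0.75, 0.24]]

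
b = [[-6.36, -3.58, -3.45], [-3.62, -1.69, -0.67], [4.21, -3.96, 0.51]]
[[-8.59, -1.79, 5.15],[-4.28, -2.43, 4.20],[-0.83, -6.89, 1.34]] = b@ [[0.69, 0.16, -0.88], [0.97, 1.71, -1.11], [0.21, -1.55, 1.28]]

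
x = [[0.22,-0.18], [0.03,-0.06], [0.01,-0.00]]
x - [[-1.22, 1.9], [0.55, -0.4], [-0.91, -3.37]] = [[1.44, -2.08], [-0.52, 0.34], [0.92, 3.37]]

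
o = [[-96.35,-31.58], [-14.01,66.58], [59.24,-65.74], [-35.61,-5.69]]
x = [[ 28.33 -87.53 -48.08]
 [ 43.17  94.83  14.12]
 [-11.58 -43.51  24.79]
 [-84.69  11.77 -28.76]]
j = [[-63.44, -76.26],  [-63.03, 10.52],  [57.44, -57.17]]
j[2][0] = 57.44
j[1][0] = -63.03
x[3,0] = -84.69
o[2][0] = 59.24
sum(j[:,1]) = -122.91000000000001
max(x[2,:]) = 24.79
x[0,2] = -48.08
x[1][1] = 94.83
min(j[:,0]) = -63.44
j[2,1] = -57.17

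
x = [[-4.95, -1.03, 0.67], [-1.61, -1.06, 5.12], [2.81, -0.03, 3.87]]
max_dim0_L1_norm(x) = 9.66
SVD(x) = [[-0.3, 0.78, 0.54], [-0.83, 0.06, -0.55], [-0.46, -0.62, 0.64]] @ diag([6.558585338113953, 5.983409107505161, 0.008591559869519663]) @ [[0.24, 0.18, -0.95], [-0.95, -0.14, -0.26], [-0.18, 0.97, 0.14]]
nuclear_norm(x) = 12.55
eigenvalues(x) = [-5.81, 3.69, -0.02]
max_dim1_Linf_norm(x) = 5.12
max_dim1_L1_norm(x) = 7.79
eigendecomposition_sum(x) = [[-4.87,-1.05,0.89], [-3.16,-0.68,0.58], [1.4,0.3,-0.26]] + [[-0.07, 0.02, -0.22], [1.54, -0.36, 4.52], [1.4, -0.33, 4.12]] + [[-0.0, 0.00, -0.0], [0.02, -0.02, 0.02], [0.0, -0.0, 0.0]]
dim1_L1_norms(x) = [6.65, 7.79, 6.71]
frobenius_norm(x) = 8.88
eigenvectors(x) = [[0.82, -0.04, -0.18], [0.53, 0.74, 0.97], [-0.23, 0.67, 0.14]]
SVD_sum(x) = [[-0.47, -0.37, 1.91], [-1.29, -1.01, 5.21], [-0.72, -0.56, 2.9]] + [[-4.48, -0.67, -1.24], [-0.32, -0.05, -0.09], [3.53, 0.52, 0.97]] + [[-0.0, 0.00, 0.00], [0.0, -0.00, -0.00], [-0.00, 0.01, 0.0]]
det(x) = 0.34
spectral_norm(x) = 6.56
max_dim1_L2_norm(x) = 5.47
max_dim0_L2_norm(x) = 6.45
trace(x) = -2.14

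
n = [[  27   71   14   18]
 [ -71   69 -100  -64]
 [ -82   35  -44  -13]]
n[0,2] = 14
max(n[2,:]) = 35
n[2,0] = -82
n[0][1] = 71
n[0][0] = 27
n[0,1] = 71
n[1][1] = 69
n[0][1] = 71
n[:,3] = [18, -64, -13]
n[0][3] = 18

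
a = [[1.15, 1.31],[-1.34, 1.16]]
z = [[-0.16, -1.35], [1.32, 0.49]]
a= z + [[1.31, 2.66], [-2.66, 0.67]]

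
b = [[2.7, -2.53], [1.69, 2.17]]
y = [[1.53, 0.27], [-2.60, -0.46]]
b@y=[[10.71, 1.89],[-3.06, -0.54]]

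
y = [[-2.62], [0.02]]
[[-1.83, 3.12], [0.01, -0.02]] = y@[[0.7,-1.19]]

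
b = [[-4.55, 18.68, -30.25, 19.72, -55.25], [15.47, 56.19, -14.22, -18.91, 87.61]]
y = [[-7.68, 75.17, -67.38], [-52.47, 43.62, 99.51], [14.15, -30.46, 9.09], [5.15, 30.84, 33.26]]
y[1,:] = [-52.47, 43.62, 99.51]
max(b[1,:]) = 87.61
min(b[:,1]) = 18.68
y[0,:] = [-7.68, 75.17, -67.38]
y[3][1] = 30.84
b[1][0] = 15.47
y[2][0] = 14.15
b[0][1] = 18.68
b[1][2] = -14.22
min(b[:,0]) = -4.55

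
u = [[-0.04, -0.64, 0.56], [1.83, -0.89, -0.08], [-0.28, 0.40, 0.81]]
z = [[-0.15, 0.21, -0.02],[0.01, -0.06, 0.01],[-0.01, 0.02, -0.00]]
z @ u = [[0.4,-0.10,-0.12], [-0.11,0.05,0.02], [0.04,-0.01,-0.01]]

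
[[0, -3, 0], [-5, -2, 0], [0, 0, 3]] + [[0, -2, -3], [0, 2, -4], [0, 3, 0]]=[[0, -5, -3], [-5, 0, -4], [0, 3, 3]]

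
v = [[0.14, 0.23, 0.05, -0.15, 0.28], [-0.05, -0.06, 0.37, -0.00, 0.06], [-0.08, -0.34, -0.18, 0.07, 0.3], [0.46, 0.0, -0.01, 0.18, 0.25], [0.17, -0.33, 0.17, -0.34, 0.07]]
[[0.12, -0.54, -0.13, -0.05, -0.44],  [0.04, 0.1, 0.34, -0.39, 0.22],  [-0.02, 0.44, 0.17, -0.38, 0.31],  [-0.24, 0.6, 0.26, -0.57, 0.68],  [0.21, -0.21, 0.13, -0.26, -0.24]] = v @ [[-0.28, 0.56, 0.16, -0.49, 0.65],[0.04, -1.20, -0.61, 0.76, -0.93],[0.05, 0.16, 0.81, -0.85, 0.55],[-0.75, 2.11, 0.75, -0.82, 2.21],[0.11, -0.13, 0.23, -0.84, -0.03]]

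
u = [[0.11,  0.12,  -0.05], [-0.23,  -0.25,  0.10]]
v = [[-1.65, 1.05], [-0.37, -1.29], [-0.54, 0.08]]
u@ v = [[-0.2, -0.04], [0.42, 0.09]]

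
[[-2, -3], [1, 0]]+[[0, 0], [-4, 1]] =[[-2, -3], [-3, 1]]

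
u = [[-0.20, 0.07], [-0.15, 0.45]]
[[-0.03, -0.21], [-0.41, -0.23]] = u @ [[-0.18, 0.98], [-0.98, -0.18]]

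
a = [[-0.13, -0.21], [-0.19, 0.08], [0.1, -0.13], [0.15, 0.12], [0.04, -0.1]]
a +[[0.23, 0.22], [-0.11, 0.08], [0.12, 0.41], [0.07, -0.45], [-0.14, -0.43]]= [[0.10, 0.01], [-0.3, 0.16], [0.22, 0.28], [0.22, -0.33], [-0.10, -0.53]]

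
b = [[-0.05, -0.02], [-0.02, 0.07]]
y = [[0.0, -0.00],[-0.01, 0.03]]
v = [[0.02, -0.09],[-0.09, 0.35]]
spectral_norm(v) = 0.37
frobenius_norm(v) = 0.37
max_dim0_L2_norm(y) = 0.03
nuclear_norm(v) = 0.38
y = b @ v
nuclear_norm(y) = 0.03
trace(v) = 0.37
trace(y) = 0.03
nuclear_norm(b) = 0.13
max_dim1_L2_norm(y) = 0.03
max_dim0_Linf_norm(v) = 0.35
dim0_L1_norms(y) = [0.01, 0.03]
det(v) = -0.00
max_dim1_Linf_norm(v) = 0.35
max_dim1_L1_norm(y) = 0.04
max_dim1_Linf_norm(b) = 0.07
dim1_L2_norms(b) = [0.05, 0.07]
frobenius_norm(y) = 0.03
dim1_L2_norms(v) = [0.09, 0.36]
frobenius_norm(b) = 0.09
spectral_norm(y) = 0.03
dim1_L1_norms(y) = [0.0, 0.04]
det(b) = -0.00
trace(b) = 0.02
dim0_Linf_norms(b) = [0.05, 0.07]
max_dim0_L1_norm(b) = 0.09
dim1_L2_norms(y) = [0.0, 0.03]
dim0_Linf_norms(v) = [0.09, 0.35]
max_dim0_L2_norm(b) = 0.07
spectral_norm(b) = 0.07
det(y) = 0.00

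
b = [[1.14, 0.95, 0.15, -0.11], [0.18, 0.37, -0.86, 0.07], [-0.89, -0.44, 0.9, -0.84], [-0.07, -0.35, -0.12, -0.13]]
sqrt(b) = [[(1.1-0.03j),(0.55-0.07j),(0.2-0.06j),(-0.05-0.18j)], [-0.01+0.06j,(0.58+0.12j),(-0.53+0.1j),(-0.07+0.3j)], [-0.44+0.05j,-0.19+0.11j,(0.93+0.09j),-0.60+0.27j], [-0.06+0.09j,-0.28+0.19j,(-0.13+0.15j),(0.24+0.46j)]]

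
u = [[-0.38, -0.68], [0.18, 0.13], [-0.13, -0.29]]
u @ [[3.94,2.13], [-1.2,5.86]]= [[-0.68, -4.79], [0.55, 1.15], [-0.16, -1.98]]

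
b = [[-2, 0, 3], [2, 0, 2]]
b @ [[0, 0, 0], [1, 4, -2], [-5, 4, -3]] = [[-15, 12, -9], [-10, 8, -6]]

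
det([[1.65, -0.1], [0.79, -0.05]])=-0.003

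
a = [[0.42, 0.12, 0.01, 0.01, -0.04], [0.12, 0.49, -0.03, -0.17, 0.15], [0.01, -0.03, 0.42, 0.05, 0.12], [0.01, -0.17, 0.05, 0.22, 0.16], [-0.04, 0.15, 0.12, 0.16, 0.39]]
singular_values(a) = [0.64, 0.59, 0.4, 0.31, 0.0]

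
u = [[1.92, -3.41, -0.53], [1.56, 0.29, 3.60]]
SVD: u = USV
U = [[-0.87, -0.49], [-0.49, 0.87]]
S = [3.96, 3.93]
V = [[-0.62, 0.71, -0.33], [0.1, 0.49, 0.86]]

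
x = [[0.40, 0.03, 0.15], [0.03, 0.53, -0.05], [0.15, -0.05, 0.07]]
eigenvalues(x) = [0.01, 0.46, 0.54]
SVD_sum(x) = [[0.01, 0.08, -0.0], [0.08, 0.52, -0.03], [-0.0, -0.03, 0.0]] + [[0.39, -0.05, 0.16], [-0.05, 0.01, -0.02], [0.16, -0.02, 0.06]] + [[0.0, -0.0, -0.0],[-0.0, 0.00, 0.0],[-0.0, 0.0, 0.0]]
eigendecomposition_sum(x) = [[0.0, -0.00, -0.0],[-0.00, 0.00, 0.00],[-0.00, 0.00, 0.00]] + [[0.39, -0.05, 0.16], [-0.05, 0.01, -0.02], [0.16, -0.02, 0.06]] + [[0.01, 0.08, -0.0], [0.08, 0.52, -0.03], [-0.0, -0.03, 0.0]]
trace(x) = 1.00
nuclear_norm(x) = 1.00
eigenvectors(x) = [[-0.36, 0.92, -0.15], [0.11, -0.12, -0.99], [0.93, 0.37, 0.06]]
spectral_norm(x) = 0.54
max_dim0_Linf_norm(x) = 0.53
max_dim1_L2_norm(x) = 0.53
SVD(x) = [[-0.15, 0.92, -0.36], [-0.99, -0.12, 0.11], [0.06, 0.37, 0.93]] @ diag([0.5375265663072184, 0.4567631588417537, 0.005710274851027762]) @ [[-0.15, -0.99, 0.06], [0.92, -0.12, 0.37], [-0.36, 0.11, 0.93]]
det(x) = 0.00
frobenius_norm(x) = 0.71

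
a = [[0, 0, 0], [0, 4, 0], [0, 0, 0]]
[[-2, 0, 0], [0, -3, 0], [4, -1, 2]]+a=[[-2, 0, 0], [0, 1, 0], [4, -1, 2]]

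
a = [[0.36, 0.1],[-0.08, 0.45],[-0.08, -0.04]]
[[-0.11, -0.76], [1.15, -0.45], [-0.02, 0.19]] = a@ [[-0.98, -1.74], [2.39, -1.31]]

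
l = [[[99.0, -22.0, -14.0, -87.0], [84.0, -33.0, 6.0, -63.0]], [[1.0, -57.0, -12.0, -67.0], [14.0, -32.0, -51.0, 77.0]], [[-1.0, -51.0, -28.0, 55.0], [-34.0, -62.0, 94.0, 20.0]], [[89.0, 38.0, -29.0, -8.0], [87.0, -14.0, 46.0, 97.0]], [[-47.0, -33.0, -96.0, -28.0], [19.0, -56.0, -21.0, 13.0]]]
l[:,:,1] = [[-22.0, -33.0], [-57.0, -32.0], [-51.0, -62.0], [38.0, -14.0], [-33.0, -56.0]]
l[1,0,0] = 1.0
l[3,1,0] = 87.0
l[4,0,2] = -96.0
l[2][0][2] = -28.0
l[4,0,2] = -96.0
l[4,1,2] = -21.0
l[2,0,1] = -51.0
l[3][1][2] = 46.0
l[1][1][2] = -51.0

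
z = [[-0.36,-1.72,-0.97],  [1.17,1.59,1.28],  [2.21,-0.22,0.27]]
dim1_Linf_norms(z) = [1.72, 1.59, 2.21]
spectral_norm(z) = 3.22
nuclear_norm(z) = 5.41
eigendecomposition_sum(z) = [[-0.16+0.96j, -0.84+0.12j, -0.49+0.32j], [(0.63-0.81j), 0.84+0.31j, (0.62-0.05j)], [1.02+0.55j, (-0.19+0.99j), 0.17+0.68j]] + [[-0.16-0.96j, (-0.84-0.12j), -0.49-0.32j], [0.63+0.81j, 0.84-0.31j, 0.62+0.05j], [(1.02-0.55j), (-0.19-0.99j), 0.17-0.68j]] + [[-0.05+0.00j, (-0.04-0j), 0.02+0.00j], [-0.09+0.00j, (-0.09-0j), (0.04+0j)], [(0.17-0j), 0.16+0.00j, -0.07-0.00j]]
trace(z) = 1.50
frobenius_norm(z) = 3.82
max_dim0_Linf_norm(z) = 2.21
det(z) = -0.92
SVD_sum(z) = [[-1.08, -1.10, -0.86],[1.43, 1.45, 1.14],[0.82, 0.84, 0.66]] + [[0.74, -0.57, -0.19], [-0.24, 0.19, 0.06], [1.38, -1.08, -0.36]] + [[-0.02, -0.05, 0.08], [-0.02, -0.05, 0.08], [0.01, 0.02, -0.03]]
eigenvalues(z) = [(0.85+1.95j), (0.85-1.95j), (-0.2+0j)]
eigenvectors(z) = [[(-0.18-0.5j), (-0.18+0.5j), -0.23+0.00j],  [-0.09+0.55j, -0.09-0.55j, -0.46+0.00j],  [(-0.63+0j), (-0.63-0j), (0.86+0j)]]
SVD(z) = [[-0.55, 0.47, 0.69], [0.72, -0.15, 0.67], [0.42, 0.87, -0.25]] @ diag([3.21828317011264, 2.0476487286147433, 0.1395998609317346]) @ [[0.61, 0.62, 0.49], [0.77, -0.6, -0.20], [-0.17, -0.50, 0.85]]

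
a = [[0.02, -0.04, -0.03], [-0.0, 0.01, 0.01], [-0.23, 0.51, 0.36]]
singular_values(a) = [0.67, 0.01, 0.0]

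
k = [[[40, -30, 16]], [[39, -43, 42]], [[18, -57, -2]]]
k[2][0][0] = 18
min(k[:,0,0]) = 18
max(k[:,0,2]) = 42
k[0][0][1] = -30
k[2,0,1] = -57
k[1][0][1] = -43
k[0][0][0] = 40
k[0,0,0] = 40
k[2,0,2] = -2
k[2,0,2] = -2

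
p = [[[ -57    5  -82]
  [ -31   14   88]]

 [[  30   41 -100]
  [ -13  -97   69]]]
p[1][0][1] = 41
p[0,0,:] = [-57, 5, -82]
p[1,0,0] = 30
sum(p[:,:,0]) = -71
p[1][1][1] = -97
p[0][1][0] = -31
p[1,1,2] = 69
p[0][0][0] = -57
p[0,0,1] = 5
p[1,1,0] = -13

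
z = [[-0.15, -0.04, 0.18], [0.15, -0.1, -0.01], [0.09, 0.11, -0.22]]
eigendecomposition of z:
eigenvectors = [[(-0.48+0j), -0.55+0.28j, -0.55-0.28j],[(-0.69+0j), (0.64+0j), 0.64-0.00j],[-0.55+0.00j, 0.29-0.35j, 0.29+0.35j]]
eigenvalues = [(-0+0j), (-0.23+0.07j), (-0.23-0.07j)]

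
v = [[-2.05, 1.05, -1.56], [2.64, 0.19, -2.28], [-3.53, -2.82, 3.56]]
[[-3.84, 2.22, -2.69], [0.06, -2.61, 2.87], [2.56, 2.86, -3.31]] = v@[[0.80,  -0.98,  1.16], [-0.86,  0.25,  -0.19], [0.83,  0.03,  0.07]]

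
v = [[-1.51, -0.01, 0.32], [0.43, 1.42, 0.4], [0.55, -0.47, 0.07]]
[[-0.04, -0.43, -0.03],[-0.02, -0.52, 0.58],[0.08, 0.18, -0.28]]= v@[[0.06, 0.17, -0.04], [-0.08, -0.26, 0.50], [0.16, -0.55, -0.28]]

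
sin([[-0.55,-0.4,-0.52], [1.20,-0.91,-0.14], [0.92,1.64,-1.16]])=[[-0.74, -0.72, -0.4],[1.05, -0.97, -0.35],[1.57, 0.94, -1.14]]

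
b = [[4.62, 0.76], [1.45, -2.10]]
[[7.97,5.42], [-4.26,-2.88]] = b @ [[1.25, 0.85], [2.89, 1.96]]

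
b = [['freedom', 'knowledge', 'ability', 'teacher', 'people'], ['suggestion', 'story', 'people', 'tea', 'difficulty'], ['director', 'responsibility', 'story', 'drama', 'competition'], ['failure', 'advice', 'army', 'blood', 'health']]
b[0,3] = 'teacher'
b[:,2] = ['ability', 'people', 'story', 'army']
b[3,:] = ['failure', 'advice', 'army', 'blood', 'health']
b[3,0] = 'failure'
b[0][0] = 'freedom'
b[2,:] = ['director', 'responsibility', 'story', 'drama', 'competition']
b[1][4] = 'difficulty'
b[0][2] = 'ability'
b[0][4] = 'people'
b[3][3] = 'blood'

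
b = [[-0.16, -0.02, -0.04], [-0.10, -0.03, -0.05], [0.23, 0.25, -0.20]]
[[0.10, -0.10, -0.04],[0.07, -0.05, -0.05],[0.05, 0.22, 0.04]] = b @[[-0.51,0.69,0.08], [0.23,-0.00,0.52], [-0.56,-0.33,0.52]]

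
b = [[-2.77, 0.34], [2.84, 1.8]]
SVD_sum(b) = [[-2.44, -0.74],[3.10, 0.95]] + [[-0.33,1.08], [-0.26,0.85]]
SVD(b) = [[-0.62, 0.79], [0.79, 0.62]] @ diag([4.124553621190581, 1.4429682692019479]) @ [[0.96, 0.29], [-0.29, 0.96]]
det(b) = -5.95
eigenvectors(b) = [[-0.86, -0.07], [0.51, -1.0]]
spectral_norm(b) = 4.12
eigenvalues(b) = [-2.97, 2.0]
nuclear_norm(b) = 5.57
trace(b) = -0.97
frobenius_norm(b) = 4.37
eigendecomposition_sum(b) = [[-2.85, 0.2], [1.70, -0.12]] + [[0.08, 0.14], [1.14, 1.92]]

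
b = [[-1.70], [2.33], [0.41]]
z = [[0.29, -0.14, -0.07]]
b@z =[[-0.49,0.24,0.12], [0.68,-0.33,-0.16], [0.12,-0.06,-0.03]]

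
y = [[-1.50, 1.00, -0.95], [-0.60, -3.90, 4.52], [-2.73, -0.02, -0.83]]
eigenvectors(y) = [[-0.03+0.22j, (-0.03-0.22j), (0.34+0j)], [-0.78+0.00j, -0.78-0.00j, -0.91+0.00j], [-0.56-0.15j, (-0.56+0.15j), 0.23+0.00j]]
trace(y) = -6.23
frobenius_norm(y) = 6.95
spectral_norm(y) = 6.16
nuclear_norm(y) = 9.75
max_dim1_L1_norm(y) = 9.02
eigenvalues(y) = [(-0.71+1.05j), (-0.71-1.05j), (-4.81+0j)]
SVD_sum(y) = [[-0.01, 0.90, -1.05], [0.03, -3.88, 4.53], [-0.00, 0.41, -0.48]] + [[-1.45, -0.15, -0.12], [-0.63, -0.07, -0.05], [-2.75, -0.29, -0.23]] + [[-0.04, 0.25, 0.22], [-0.01, 0.04, 0.04], [0.03, -0.14, -0.12]]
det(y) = -7.73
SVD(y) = [[0.22,0.46,-0.86], [-0.97,0.2,-0.15], [0.1,0.87,0.49]] @ diag([6.156663591179891, 3.1994968853531534, 0.3921901396713239]) @ [[-0.01,0.65,-0.76], [-0.99,-0.1,-0.08], [0.13,-0.75,-0.64]]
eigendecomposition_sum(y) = [[-0.25+0.44j, (-0.03+0.15j), (0.25-0.06j)], [-1.63-0.68j, -0.53-0.04j, (0.33+0.84j)], [-1.03-0.80j, (-0.37-0.13j), 0.07+0.66j]] + [[-0.25-0.44j, (-0.03-0.15j), (0.25+0.06j)], [(-1.63+0.68j), (-0.53+0.04j), 0.33-0.84j], [-1.03+0.80j, -0.37+0.13j, 0.07-0.66j]] + [[-1.00+0.00j, 1.06+0.00j, (-1.44-0j)],[(2.67-0j), -2.84-0.00j, 3.86+0.00j],[-0.67+0.00j, 0.71+0.00j, (-0.97-0j)]]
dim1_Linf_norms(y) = [1.5, 4.52, 2.73]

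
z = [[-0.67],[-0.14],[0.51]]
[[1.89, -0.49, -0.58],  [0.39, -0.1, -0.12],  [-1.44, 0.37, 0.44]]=z@[[-2.82, 0.73, 0.86]]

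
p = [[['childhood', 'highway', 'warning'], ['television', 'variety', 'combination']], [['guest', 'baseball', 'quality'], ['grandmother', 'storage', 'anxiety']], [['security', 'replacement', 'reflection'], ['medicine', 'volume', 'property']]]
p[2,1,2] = 'property'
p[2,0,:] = ['security', 'replacement', 'reflection']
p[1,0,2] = 'quality'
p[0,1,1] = 'variety'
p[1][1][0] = 'grandmother'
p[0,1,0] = 'television'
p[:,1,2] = ['combination', 'anxiety', 'property']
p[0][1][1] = 'variety'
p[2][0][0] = 'security'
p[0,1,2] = 'combination'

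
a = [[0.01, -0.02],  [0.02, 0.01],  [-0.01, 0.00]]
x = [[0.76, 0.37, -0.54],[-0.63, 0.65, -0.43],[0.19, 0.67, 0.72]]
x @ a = [[0.02, -0.01], [0.01, 0.02], [0.01, 0.0]]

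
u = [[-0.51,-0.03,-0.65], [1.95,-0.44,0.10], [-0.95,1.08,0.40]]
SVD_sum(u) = [[-0.42, 0.18, 0.00], [1.81, -0.77, -0.01], [-1.2, 0.51, 0.01]] + [[-0.17, -0.4, -0.45], [0.09, 0.21, 0.24], [0.2, 0.46, 0.51]] + [[0.08, 0.19, -0.2], [0.05, 0.12, -0.13], [0.05, 0.11, -0.12]]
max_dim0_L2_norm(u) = 2.23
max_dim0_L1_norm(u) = 3.41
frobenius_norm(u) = 2.63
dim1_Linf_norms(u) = [0.65, 1.95, 1.08]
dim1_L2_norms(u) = [0.83, 2.0, 1.49]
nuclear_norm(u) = 3.79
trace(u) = -0.55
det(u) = -0.93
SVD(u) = [[-0.19, 0.62, -0.76],  [0.82, -0.33, -0.47],  [-0.54, -0.71, -0.45]] @ diag([2.3998316418942456, 1.0060695494274448, 0.38357809149901806]) @ [[0.92, -0.39, -0.00],  [-0.28, -0.64, -0.72],  [-0.28, -0.66, 0.7]]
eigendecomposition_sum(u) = [[(-0.67+0j),(0.22-0j),(-0.24-0j)], [(1.33-0j),-0.45+0.00j,0.48+0.00j], [(-1.09+0j),(0.36-0j),(-0.39-0j)]] + [[0.08+0.21j, (-0.13+0.17j), (-0.2+0.08j)], [0.31+0.20j, 0.00+0.35j, (-0.19+0.3j)], [(0.07-0.41j), (0.36-0.15j), (0.39+0.06j)]] + [[0.08-0.21j, (-0.13-0.17j), (-0.2-0.08j)], [0.31-0.20j, -0.35j, (-0.19-0.3j)], [0.07+0.41j, (0.36+0.15j), (0.39-0.06j)]]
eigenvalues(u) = [(-1.51+0j), (0.48+0.62j), (0.48-0.62j)]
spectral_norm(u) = 2.40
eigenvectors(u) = [[(0.36+0j),(-0.33+0.19j),(-0.33-0.19j)], [-0.72+0.00j,-0.24+0.57j,-0.24-0.57j], [0.59+0.00j,0.69+0.00j,(0.69-0j)]]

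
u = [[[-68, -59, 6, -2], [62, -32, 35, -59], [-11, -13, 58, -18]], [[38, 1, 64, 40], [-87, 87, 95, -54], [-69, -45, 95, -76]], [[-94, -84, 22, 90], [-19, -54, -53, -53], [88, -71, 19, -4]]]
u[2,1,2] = -53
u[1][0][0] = 38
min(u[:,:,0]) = -94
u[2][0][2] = 22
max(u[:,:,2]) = 95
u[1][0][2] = 64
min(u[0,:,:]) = -68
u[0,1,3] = -59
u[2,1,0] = -19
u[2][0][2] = 22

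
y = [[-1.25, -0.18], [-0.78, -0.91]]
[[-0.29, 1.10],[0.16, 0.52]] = y @ [[0.29, -0.91], [-0.42, 0.21]]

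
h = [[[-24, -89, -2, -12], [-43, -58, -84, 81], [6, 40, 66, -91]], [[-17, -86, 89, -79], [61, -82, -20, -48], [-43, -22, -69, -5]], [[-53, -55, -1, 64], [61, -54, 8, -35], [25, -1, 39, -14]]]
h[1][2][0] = -43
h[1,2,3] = -5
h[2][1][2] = 8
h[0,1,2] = -84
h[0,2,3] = -91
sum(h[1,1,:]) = -89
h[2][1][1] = -54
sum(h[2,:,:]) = -16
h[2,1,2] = 8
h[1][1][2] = -20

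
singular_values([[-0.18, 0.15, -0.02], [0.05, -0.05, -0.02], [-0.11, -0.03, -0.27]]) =[0.31, 0.22, 0.0]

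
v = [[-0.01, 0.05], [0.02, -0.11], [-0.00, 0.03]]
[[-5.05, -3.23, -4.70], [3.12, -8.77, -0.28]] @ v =[[-0.01,-0.04],[-0.21,1.11]]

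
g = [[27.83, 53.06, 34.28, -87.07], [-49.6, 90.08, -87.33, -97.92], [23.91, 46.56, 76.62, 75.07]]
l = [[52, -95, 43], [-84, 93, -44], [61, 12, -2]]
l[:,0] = [52, -84, 61]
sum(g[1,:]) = -144.77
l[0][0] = 52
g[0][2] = 34.28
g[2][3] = 75.07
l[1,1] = 93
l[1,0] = -84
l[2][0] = 61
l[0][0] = 52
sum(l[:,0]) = 29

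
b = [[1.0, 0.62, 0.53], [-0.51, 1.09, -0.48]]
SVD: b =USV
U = [[-0.68, 0.73], [0.73, 0.68]]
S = [1.33, 1.26]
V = [[-0.79, 0.28, -0.54], [0.31, 0.95, 0.05]]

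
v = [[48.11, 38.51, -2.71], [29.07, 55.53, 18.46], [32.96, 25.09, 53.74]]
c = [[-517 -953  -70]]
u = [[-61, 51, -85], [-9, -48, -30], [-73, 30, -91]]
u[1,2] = -30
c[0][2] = -70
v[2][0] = 32.96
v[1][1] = 55.53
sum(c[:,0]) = -517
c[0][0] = -517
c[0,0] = -517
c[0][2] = -70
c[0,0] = -517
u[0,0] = -61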